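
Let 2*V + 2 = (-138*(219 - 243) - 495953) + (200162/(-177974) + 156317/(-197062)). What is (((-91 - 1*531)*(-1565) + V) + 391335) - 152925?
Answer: 33862546608650277/35071912388 ≈ 9.6552e+5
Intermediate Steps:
V = -8638999699623643/35071912388 (V = -1 + ((-138*(219 - 243) - 495953) + (200162/(-177974) + 156317/(-197062)))/2 = -1 + ((-138*(-24) - 495953) + (200162*(-1/177974) + 156317*(-1/197062)))/2 = -1 + ((3312 - 495953) + (-100081/88987 - 156317/197062))/2 = -1 + (-492641 - 33632342901/17535956194)/2 = -1 + (½)*(-8638964627711255/17535956194) = -1 - 8638964627711255/35071912388 = -8638999699623643/35071912388 ≈ -2.4632e+5)
(((-91 - 1*531)*(-1565) + V) + 391335) - 152925 = (((-91 - 1*531)*(-1565) - 8638999699623643/35071912388) + 391335) - 152925 = (((-91 - 531)*(-1565) - 8638999699623643/35071912388) + 391335) - 152925 = ((-622*(-1565) - 8638999699623643/35071912388) + 391335) - 152925 = ((973430 - 8638999699623643/35071912388) + 391335) - 152925 = (25501051976227197/35071912388 + 391335) - 152925 = 39225918810585177/35071912388 - 152925 = 33862546608650277/35071912388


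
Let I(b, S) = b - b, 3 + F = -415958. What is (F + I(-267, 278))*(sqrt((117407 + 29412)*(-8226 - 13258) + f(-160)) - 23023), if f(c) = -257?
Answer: 9576670103 - 415961*I*sqrt(3154259653) ≈ 9.5767e+9 - 2.3362e+10*I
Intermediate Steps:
F = -415961 (F = -3 - 415958 = -415961)
I(b, S) = 0
(F + I(-267, 278))*(sqrt((117407 + 29412)*(-8226 - 13258) + f(-160)) - 23023) = (-415961 + 0)*(sqrt((117407 + 29412)*(-8226 - 13258) - 257) - 23023) = -415961*(sqrt(146819*(-21484) - 257) - 23023) = -415961*(sqrt(-3154259396 - 257) - 23023) = -415961*(sqrt(-3154259653) - 23023) = -415961*(I*sqrt(3154259653) - 23023) = -415961*(-23023 + I*sqrt(3154259653)) = 9576670103 - 415961*I*sqrt(3154259653)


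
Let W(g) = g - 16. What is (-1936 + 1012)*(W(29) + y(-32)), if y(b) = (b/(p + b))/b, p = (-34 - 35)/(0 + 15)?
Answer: -731192/61 ≈ -11987.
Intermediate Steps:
p = -23/5 (p = -69/15 = -69*1/15 = -23/5 ≈ -4.6000)
W(g) = -16 + g
y(b) = 1/(-23/5 + b) (y(b) = (b/(-23/5 + b))/b = 1/(-23/5 + b))
(-1936 + 1012)*(W(29) + y(-32)) = (-1936 + 1012)*((-16 + 29) + 5/(-23 + 5*(-32))) = -924*(13 + 5/(-23 - 160)) = -924*(13 + 5/(-183)) = -924*(13 + 5*(-1/183)) = -924*(13 - 5/183) = -924*2374/183 = -731192/61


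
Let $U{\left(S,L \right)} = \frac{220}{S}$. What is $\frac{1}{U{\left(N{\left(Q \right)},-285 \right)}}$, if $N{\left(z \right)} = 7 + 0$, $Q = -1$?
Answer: $\frac{7}{220} \approx 0.031818$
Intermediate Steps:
$N{\left(z \right)} = 7$
$\frac{1}{U{\left(N{\left(Q \right)},-285 \right)}} = \frac{1}{220 \cdot \frac{1}{7}} = \frac{1}{\frac{220}{7}} = \frac{7}{220}$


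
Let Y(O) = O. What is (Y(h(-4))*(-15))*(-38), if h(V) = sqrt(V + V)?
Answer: 1140*I*sqrt(2) ≈ 1612.2*I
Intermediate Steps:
h(V) = sqrt(2)*sqrt(V) (h(V) = sqrt(2*V) = sqrt(2)*sqrt(V))
(Y(h(-4))*(-15))*(-38) = ((sqrt(2)*sqrt(-4))*(-15))*(-38) = ((sqrt(2)*(2*I))*(-15))*(-38) = ((2*I*sqrt(2))*(-15))*(-38) = -30*I*sqrt(2)*(-38) = 1140*I*sqrt(2)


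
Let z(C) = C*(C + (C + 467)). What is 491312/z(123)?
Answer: 491312/87699 ≈ 5.6022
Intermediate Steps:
z(C) = C*(467 + 2*C) (z(C) = C*(C + (467 + C)) = C*(467 + 2*C))
491312/z(123) = 491312/((123*(467 + 2*123))) = 491312/((123*(467 + 246))) = 491312/((123*713)) = 491312/87699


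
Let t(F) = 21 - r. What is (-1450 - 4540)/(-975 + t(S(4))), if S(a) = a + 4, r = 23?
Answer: 5990/977 ≈ 6.1310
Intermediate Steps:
S(a) = 4 + a
t(F) = -2 (t(F) = 21 - 1*23 = 21 - 23 = -2)
(-1450 - 4540)/(-975 + t(S(4))) = (-1450 - 4540)/(-975 - 2) = -5990/(-977) = -5990*(-1/977) = 5990/977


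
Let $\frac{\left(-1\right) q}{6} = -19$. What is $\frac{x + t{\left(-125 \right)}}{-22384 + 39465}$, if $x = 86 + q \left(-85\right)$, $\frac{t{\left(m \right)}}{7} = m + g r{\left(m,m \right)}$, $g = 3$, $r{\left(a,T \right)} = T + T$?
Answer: $- \frac{15729}{17081} \approx -0.92085$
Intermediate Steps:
$r{\left(a,T \right)} = 2 T$
$q = 114$ ($q = \left(-6\right) \left(-19\right) = 114$)
$t{\left(m \right)} = 49 m$ ($t{\left(m \right)} = 7 \left(m + 3 \cdot 2 m\right) = 7 \left(m + 6 m\right) = 7 \cdot 7 m = 49 m$)
$x = -9604$ ($x = 86 + 114 \left(-85\right) = 86 - 9690 = -9604$)
$\frac{x + t{\left(-125 \right)}}{-22384 + 39465} = \frac{-9604 + 49 \left(-125\right)}{-22384 + 39465} = \frac{-9604 - 6125}{17081} = \left(-15729\right) \frac{1}{17081} = - \frac{15729}{17081}$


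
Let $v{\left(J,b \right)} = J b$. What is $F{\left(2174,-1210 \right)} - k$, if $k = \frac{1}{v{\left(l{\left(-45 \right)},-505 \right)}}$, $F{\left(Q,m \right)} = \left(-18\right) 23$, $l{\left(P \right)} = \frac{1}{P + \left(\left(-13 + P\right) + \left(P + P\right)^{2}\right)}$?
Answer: $- \frac{201073}{505} \approx -398.16$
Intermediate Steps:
$l{\left(P \right)} = \frac{1}{-13 + 2 P + 4 P^{2}}$ ($l{\left(P \right)} = \frac{1}{P + \left(\left(-13 + P\right) + \left(2 P\right)^{2}\right)} = \frac{1}{P + \left(\left(-13 + P\right) + 4 P^{2}\right)} = \frac{1}{P + \left(-13 + P + 4 P^{2}\right)} = \frac{1}{-13 + 2 P + 4 P^{2}}$)
$F{\left(Q,m \right)} = -414$
$k = - \frac{7997}{505}$ ($k = \frac{1}{\frac{1}{-13 + 2 \left(-45\right) + 4 \left(-45\right)^{2}} \left(-505\right)} = \frac{1}{\frac{1}{-13 - 90 + 4 \cdot 2025} \left(-505\right)} = \frac{1}{\frac{1}{-13 - 90 + 8100} \left(-505\right)} = \frac{1}{\frac{1}{7997} \left(-505\right)} = \frac{1}{- \frac{505}{7997}} = - \frac{7997}{505} \approx -15.836$)
$F{\left(2174,-1210 \right)} - k = -414 - - \frac{7997}{505} = -414 + \frac{7997}{505} = - \frac{201073}{505}$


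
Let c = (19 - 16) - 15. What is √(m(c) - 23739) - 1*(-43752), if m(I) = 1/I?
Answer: 43752 + I*√854607/6 ≈ 43752.0 + 154.07*I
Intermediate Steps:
c = -12 (c = 3 - 15 = -12)
√(m(c) - 23739) - 1*(-43752) = √(1/(-12) - 23739) - 1*(-43752) = √(-1/12 - 23739) + 43752 = √(-284869/12) + 43752 = I*√854607/6 + 43752 = 43752 + I*√854607/6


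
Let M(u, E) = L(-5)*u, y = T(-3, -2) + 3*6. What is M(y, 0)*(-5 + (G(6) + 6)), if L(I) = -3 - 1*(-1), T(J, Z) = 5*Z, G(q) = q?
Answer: -112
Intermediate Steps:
L(I) = -2 (L(I) = -3 + 1 = -2)
y = 8 (y = 5*(-2) + 3*6 = -10 + 18 = 8)
M(u, E) = -2*u
M(y, 0)*(-5 + (G(6) + 6)) = (-2*8)*(-5 + (6 + 6)) = -16*(-5 + 12) = -16*7 = -112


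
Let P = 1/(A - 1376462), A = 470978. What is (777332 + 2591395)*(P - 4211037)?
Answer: -4281681916595758281/301828 ≈ -1.4186e+13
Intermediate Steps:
P = -1/905484 (P = 1/(470978 - 1376462) = 1/(-905484) = -1/905484 ≈ -1.1044e-6)
(777332 + 2591395)*(P - 4211037) = (777332 + 2591395)*(-1/905484 - 4211037) = 3368727*(-3813026626909/905484) = -4281681916595758281/301828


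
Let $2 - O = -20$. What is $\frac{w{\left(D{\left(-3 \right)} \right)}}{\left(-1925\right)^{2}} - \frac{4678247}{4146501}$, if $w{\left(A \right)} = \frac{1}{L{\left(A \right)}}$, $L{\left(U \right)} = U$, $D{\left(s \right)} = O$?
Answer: $- \frac{381388234719749}{338038310898750} \approx -1.1282$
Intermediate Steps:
$O = 22$ ($O = 2 - -20 = 2 + 20 = 22$)
$D{\left(s \right)} = 22$
$w{\left(A \right)} = \frac{1}{A}$
$\frac{w{\left(D{\left(-3 \right)} \right)}}{\left(-1925\right)^{2}} - \frac{4678247}{4146501} = \frac{1}{22 \left(-1925\right)^{2}} - \frac{4678247}{4146501} = \frac{1}{22 \cdot 3705625} - \frac{4678247}{4146501} = \frac{1}{22} \cdot \frac{1}{3705625} - \frac{4678247}{4146501} = \frac{1}{81523750} - \frac{4678247}{4146501} = - \frac{381388234719749}{338038310898750}$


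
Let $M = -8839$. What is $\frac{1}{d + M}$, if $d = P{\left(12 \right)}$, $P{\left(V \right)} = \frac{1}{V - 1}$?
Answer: $- \frac{11}{97228} \approx -0.00011314$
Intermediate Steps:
$P{\left(V \right)} = \frac{1}{-1 + V}$
$d = \frac{1}{11}$ ($d = \frac{1}{-1 + 12} = \frac{1}{11} \approx 0.090909$)
$\frac{1}{d + M} = \frac{1}{\frac{1}{11} - 8839} = \frac{1}{- \frac{97228}{11}} = - \frac{11}{97228}$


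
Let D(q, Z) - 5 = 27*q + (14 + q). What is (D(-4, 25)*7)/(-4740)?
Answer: 217/1580 ≈ 0.13734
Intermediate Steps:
D(q, Z) = 19 + 28*q (D(q, Z) = 5 + (27*q + (14 + q)) = 5 + (14 + 28*q) = 19 + 28*q)
(D(-4, 25)*7)/(-4740) = ((19 + 28*(-4))*7)/(-4740) = ((19 - 112)*7)*(-1/4740) = -93*7*(-1/4740) = -651*(-1/4740) = 217/1580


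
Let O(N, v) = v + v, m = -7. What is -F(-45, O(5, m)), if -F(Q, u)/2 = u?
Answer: -28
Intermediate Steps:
O(N, v) = 2*v
F(Q, u) = -2*u
-F(-45, O(5, m)) = -(-2)*2*(-7) = -(-2)*(-14) = -1*28 = -28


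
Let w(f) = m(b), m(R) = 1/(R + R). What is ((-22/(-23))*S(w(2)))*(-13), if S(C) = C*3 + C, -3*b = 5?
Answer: 1716/115 ≈ 14.922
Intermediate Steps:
b = -5/3 (b = -⅓*5 = -5/3 ≈ -1.6667)
m(R) = 1/(2*R)
w(f) = -3/10 (w(f) = 1/(2*(-5/3)) = (½)*(-⅗) = -3/10)
S(C) = 4*C (S(C) = 3*C + C = 4*C)
((-22/(-23))*S(w(2)))*(-13) = ((-22/(-23))*(4*(-3/10)))*(-13) = (-22*(-1/23)*(-6/5))*(-13) = ((22/23)*(-6/5))*(-13) = -132/115*(-13) = 1716/115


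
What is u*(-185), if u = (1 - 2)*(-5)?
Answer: -925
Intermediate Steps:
u = 5 (u = -1*(-5) = 5)
u*(-185) = 5*(-185) = -925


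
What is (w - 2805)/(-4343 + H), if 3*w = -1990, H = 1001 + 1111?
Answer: 10405/6693 ≈ 1.5546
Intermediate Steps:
H = 2112
w = -1990/3 (w = (1/3)*(-1990) = -1990/3 ≈ -663.33)
(w - 2805)/(-4343 + H) = (-1990/3 - 2805)/(-4343 + 2112) = -10405/3/(-2231) = -10405/3*(-1/2231) = 10405/6693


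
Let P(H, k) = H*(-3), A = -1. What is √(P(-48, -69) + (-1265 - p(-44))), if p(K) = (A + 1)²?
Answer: I*√1121 ≈ 33.481*I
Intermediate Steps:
p(K) = 0 (p(K) = (-1 + 1)² = 0² = 0)
P(H, k) = -3*H
√(P(-48, -69) + (-1265 - p(-44))) = √(-3*(-48) + (-1265 - 1*0)) = √(144 + (-1265 + 0)) = √(144 - 1265) = √(-1121) = I*√1121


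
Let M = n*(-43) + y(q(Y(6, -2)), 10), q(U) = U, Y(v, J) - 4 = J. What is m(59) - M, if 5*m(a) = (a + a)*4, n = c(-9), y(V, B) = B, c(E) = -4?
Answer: -438/5 ≈ -87.600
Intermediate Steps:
Y(v, J) = 4 + J
n = -4
M = 182 (M = -4*(-43) + 10 = 172 + 10 = 182)
m(a) = 8*a/5 (m(a) = ((a + a)*4)/5 = ((2*a)*4)/5 = (8*a)/5 = 8*a/5)
m(59) - M = (8/5)*59 - 1*182 = 472/5 - 182 = -438/5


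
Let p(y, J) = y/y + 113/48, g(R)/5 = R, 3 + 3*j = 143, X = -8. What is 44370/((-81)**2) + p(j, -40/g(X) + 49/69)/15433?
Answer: 52930181/7826544 ≈ 6.7629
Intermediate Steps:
j = 140/3 (j = -1 + (1/3)*143 = -1 + 143/3 = 140/3 ≈ 46.667)
g(R) = 5*R
p(y, J) = 161/48 (p(y, J) = 1 + 113*(1/48) = 1 + 113/48 = 161/48)
44370/((-81)**2) + p(j, -40/g(X) + 49/69)/15433 = 44370/((-81)**2) + (161/48)/15433 = 44370/6561 + (161/48)*(1/15433) = 44370*(1/6561) + 7/32208 = 4930/729 + 7/32208 = 52930181/7826544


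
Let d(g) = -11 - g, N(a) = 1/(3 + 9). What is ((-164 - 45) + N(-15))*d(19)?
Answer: 12535/2 ≈ 6267.5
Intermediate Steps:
N(a) = 1/12
((-164 - 45) + N(-15))*d(19) = ((-164 - 45) + 1/12)*(-11 - 1*19) = (-209 + 1/12)*(-11 - 19) = -2507/12*(-30) = 12535/2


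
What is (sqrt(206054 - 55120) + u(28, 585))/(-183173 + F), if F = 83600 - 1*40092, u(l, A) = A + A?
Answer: -78/9311 - sqrt(150934)/139665 ≈ -0.011159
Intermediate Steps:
u(l, A) = 2*A
F = 43508 (F = 83600 - 40092 = 43508)
(sqrt(206054 - 55120) + u(28, 585))/(-183173 + F) = (sqrt(206054 - 55120) + 2*585)/(-183173 + 43508) = (sqrt(150934) + 1170)/(-139665) = (1170 + sqrt(150934))*(-1/139665) = -78/9311 - sqrt(150934)/139665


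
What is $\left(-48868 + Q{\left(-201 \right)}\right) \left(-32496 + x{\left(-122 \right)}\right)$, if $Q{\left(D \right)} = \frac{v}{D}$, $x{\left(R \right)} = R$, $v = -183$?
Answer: $\frac{106794430710}{67} \approx 1.5939 \cdot 10^{9}$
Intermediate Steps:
$Q{\left(D \right)} = - \frac{183}{D}$
$\left(-48868 + Q{\left(-201 \right)}\right) \left(-32496 + x{\left(-122 \right)}\right) = \left(-48868 - \frac{183}{-201}\right) \left(-32496 - 122\right) = \left(-48868 - - \frac{61}{67}\right) \left(-32618\right) = \left(-48868 + \frac{61}{67}\right) \left(-32618\right) = \left(- \frac{3274095}{67}\right) \left(-32618\right) = \frac{106794430710}{67}$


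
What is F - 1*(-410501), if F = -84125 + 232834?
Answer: 559210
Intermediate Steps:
F = 148709
F - 1*(-410501) = 148709 - 1*(-410501) = 148709 + 410501 = 559210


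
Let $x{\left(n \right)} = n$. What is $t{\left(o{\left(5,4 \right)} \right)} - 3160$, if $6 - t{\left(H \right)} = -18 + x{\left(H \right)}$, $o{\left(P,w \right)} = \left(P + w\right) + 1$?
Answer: $-3146$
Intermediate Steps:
$o{\left(P,w \right)} = 1 + P + w$
$t{\left(H \right)} = 24 - H$ ($t{\left(H \right)} = 6 - \left(-18 + H\right) = 24 - H$)
$t{\left(o{\left(5,4 \right)} \right)} - 3160 = \left(24 - \left(1 + 5 + 4\right)\right) - 3160 = \left(24 - 10\right) - 3160 = 14 - 3160 = -3146$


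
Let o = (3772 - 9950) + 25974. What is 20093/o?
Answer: 20093/19796 ≈ 1.0150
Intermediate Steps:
o = 19796 (o = -6178 + 25974 = 19796)
20093/o = 20093/19796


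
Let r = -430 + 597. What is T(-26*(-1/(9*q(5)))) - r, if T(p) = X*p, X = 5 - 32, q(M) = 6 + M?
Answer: -1915/11 ≈ -174.09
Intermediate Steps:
X = -27
r = 167
T(p) = -27*p
T(-26*(-1/(9*q(5)))) - r = -(-702)/((-3*(6 + 5))*(-1*(-3))) - 1*167 = -(-702)/(-3*11*3) - 167 = -(-702)/((-33*3)) - 167 = -(-702)/(-99) - 167 = -(-702)*(-1)/99 - 167 = -27*26/99 - 167 = -78/11 - 167 = -1915/11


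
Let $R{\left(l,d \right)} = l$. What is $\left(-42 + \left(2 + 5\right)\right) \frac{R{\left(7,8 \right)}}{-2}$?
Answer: $\frac{245}{2} \approx 122.5$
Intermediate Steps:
$\left(-42 + \left(2 + 5\right)\right) \frac{R{\left(7,8 \right)}}{-2} = \left(-42 + \left(2 + 5\right)\right) \frac{7}{-2} = \left(-42 + 7\right) 7 \left(- \frac{1}{2}\right) = \left(-35\right) \left(- \frac{7}{2}\right) = \frac{245}{2}$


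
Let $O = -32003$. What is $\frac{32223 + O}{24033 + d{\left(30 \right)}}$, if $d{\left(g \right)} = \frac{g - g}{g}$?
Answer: $\frac{220}{24033} \approx 0.0091541$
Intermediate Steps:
$d{\left(g \right)} = 0$ ($d{\left(g \right)} = \frac{0}{g} = 0$)
$\frac{32223 + O}{24033 + d{\left(30 \right)}} = \frac{32223 - 32003}{24033 + 0} = \frac{220}{24033}$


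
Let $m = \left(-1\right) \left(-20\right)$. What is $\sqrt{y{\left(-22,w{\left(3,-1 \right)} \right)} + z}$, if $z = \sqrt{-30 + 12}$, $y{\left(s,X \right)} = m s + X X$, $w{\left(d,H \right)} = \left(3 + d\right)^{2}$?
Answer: $\sqrt{856 + 3 i \sqrt{2}} \approx 29.258 + 0.07251 i$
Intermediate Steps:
$m = 20$
$y{\left(s,X \right)} = X^{2} + 20 s$ ($y{\left(s,X \right)} = 20 s + X X = 20 s + X^{2} = X^{2} + 20 s$)
$z = 3 i \sqrt{2}$ ($z = \sqrt{-18} = 3 i \sqrt{2} \approx 4.2426 i$)
$\sqrt{y{\left(-22,w{\left(3,-1 \right)} \right)} + z} = \sqrt{\left(\left(\left(3 + 3\right)^{2}\right)^{2} + 20 \left(-22\right)\right) + 3 i \sqrt{2}} = \sqrt{\left(\left(6^{2}\right)^{2} - 440\right) + 3 i \sqrt{2}} = \sqrt{\left(36^{2} - 440\right) + 3 i \sqrt{2}} = \sqrt{\left(1296 - 440\right) + 3 i \sqrt{2}} = \sqrt{856 + 3 i \sqrt{2}}$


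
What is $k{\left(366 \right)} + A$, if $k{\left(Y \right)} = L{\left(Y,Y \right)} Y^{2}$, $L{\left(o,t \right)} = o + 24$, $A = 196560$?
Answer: $52439400$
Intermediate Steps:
$L{\left(o,t \right)} = 24 + o$
$k{\left(Y \right)} = Y^{2} \left(24 + Y\right)$ ($k{\left(Y \right)} = \left(24 + Y\right) Y^{2} = Y^{2} \left(24 + Y\right)$)
$k{\left(366 \right)} + A = 366^{2} \left(24 + 366\right) + 196560 = 133956 \cdot 390 + 196560 = 52242840 + 196560 = 52439400$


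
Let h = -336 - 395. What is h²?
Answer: 534361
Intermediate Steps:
h = -731
h² = (-731)² = 534361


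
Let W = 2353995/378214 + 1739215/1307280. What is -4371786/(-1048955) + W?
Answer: 607952827891712267/51863649679617360 ≈ 11.722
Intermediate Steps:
W = 373512604561/49443159792 (W = 2353995*(1/378214) + 1739215*(1/1307280) = 2353995/378214 + 347843/261456 = 373512604561/49443159792 ≈ 7.5544)
-4371786/(-1048955) + W = -4371786/(-1048955) + 373512604561/49443159792 = -4371786*(-1/1048955) + 373512604561/49443159792 = 4371786/1048955 + 373512604561/49443159792 = 607952827891712267/51863649679617360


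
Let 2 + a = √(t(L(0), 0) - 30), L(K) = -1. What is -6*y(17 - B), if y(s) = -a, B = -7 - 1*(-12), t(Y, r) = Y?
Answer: -12 + 6*I*√31 ≈ -12.0 + 33.407*I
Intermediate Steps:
B = 5 (B = -7 + 12 = 5)
a = -2 + I*√31 (a = -2 + √(-1 - 30) = -2 + √(-31) = -2 + I*√31 ≈ -2.0 + 5.5678*I)
y(s) = 2 - I*√31 (y(s) = -(-2 + I*√31) = 2 - I*√31)
-6*y(17 - B) = -6*(2 - I*√31) = -12 + 6*I*√31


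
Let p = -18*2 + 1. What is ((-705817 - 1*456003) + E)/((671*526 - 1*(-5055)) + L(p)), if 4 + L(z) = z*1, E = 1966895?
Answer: 805075/357962 ≈ 2.2491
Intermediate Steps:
p = -35 (p = -36 + 1 = -35)
L(z) = -4 + z (L(z) = -4 + z*1 = -4 + z)
((-705817 - 1*456003) + E)/((671*526 - 1*(-5055)) + L(p)) = ((-705817 - 1*456003) + 1966895)/((671*526 - 1*(-5055)) + (-4 - 35)) = ((-705817 - 456003) + 1966895)/((352946 + 5055) - 39) = (-1161820 + 1966895)/(358001 - 39) = 805075/357962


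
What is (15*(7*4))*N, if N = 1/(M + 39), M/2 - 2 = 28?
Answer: 140/33 ≈ 4.2424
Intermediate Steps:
M = 60 (M = 4 + 2*28 = 4 + 56 = 60)
N = 1/99 (N = 1/(60 + 39) = 1/99 ≈ 0.010101)
(15*(7*4))*N = (15*(7*4))*(1/99) = (15*28)*(1/99) = 420*(1/99) = 140/33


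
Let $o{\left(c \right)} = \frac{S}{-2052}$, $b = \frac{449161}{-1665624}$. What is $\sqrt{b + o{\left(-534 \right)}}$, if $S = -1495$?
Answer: $\frac{\sqrt{1034080474704726}}{47470284} \approx 0.67742$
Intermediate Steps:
$b = - \frac{449161}{1665624}$ ($b = 449161 \left(- \frac{1}{1665624}\right) = - \frac{449161}{1665624} \approx -0.26967$)
$o{\left(c \right)} = \frac{1495}{2052}$ ($o{\left(c \right)} = - \frac{1495}{-2052} = \left(-1495\right) \left(- \frac{1}{2052}\right) = \frac{1495}{2052}$)
$\sqrt{b + o{\left(-534 \right)}} = \sqrt{- \frac{449161}{1665624} + \frac{1495}{2052}} = \sqrt{\frac{130702459}{284821704}} = \frac{\sqrt{1034080474704726}}{47470284}$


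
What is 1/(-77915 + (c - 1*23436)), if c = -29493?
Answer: -1/130844 ≈ -7.6427e-6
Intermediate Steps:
1/(-77915 + (c - 1*23436)) = 1/(-77915 + (-29493 - 1*23436)) = 1/(-77915 + (-29493 - 23436)) = 1/(-77915 - 52929) = 1/(-130844) = -1/130844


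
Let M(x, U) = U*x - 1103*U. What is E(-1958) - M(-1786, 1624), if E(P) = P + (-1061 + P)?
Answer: 4686759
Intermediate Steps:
M(x, U) = -1103*U + U*x
E(P) = -1061 + 2*P
E(-1958) - M(-1786, 1624) = (-1061 + 2*(-1958)) - 1624*(-1103 - 1786) = (-1061 - 3916) - 1624*(-2889) = -4977 - 1*(-4691736) = -4977 + 4691736 = 4686759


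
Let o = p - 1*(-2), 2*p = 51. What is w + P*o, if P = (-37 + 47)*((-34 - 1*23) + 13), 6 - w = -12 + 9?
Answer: -12091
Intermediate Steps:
p = 51/2 (p = (½)*51 = 51/2 ≈ 25.500)
w = 9 (w = 6 - (-12 + 9) = 6 - 1*(-3) = 6 + 3 = 9)
P = -440 (P = 10*((-34 - 23) + 13) = 10*(-57 + 13) = 10*(-44) = -440)
o = 55/2 (o = 51/2 - 1*(-2) = 51/2 + 2 = 55/2 ≈ 27.500)
w + P*o = 9 - 440*55/2 = 9 - 12100 = -12091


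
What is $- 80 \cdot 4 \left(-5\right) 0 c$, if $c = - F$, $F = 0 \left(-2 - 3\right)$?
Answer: $0$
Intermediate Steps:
$F = 0$ ($F = 0 \left(-5\right) = 0$)
$c = 0$ ($c = \left(-1\right) 0 = 0$)
$- 80 \cdot 4 \left(-5\right) 0 c = - 80 \cdot 4 \left(-5\right) 0 \cdot 0 = - 80 \left(\left(-20\right) 0\right) 0 = \left(-80\right) 0 \cdot 0 = 0 \cdot 0 = 0$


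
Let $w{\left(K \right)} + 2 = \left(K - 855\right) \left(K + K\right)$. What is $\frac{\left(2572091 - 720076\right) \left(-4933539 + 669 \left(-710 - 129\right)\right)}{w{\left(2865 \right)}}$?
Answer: $- \frac{5088253791225}{5758649} \approx -8.8359 \cdot 10^{5}$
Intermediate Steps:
$w{\left(K \right)} = -2 + 2 K \left(-855 + K\right)$ ($w{\left(K \right)} = -2 + \left(K - 855\right) \left(K + K\right) = -2 + \left(-855 + K\right) 2 K = -2 + 2 K \left(-855 + K\right)$)
$\frac{\left(2572091 - 720076\right) \left(-4933539 + 669 \left(-710 - 129\right)\right)}{w{\left(2865 \right)}} = \frac{\left(2572091 - 720076\right) \left(-4933539 + 669 \left(-710 - 129\right)\right)}{-2 - 4899150 + 2 \cdot 2865^{2}} = \frac{\left(2572091 + \left(-2133213 + 1413137\right)\right) \left(-4933539 + 669 \left(-839\right)\right)}{-2 - 4899150 + 2 \cdot 8208225} = \frac{\left(2572091 - 720076\right) \left(-4933539 - 561291\right)}{-2 - 4899150 + 16416450} = \frac{1852015 \left(-5494830\right)}{11517298} = \left(-10176507582450\right) \frac{1}{11517298} = - \frac{5088253791225}{5758649}$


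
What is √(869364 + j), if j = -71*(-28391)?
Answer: 5*√115405 ≈ 1698.6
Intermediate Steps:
j = 2015761
√(869364 + j) = √(869364 + 2015761) = √2885125 = 5*√115405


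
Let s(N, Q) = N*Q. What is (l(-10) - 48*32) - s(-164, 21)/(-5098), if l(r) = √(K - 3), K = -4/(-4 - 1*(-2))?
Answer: -3916986/2549 + I ≈ -1536.7 + 1.0*I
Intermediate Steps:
K = 2 (K = -4/(-4 + 2) = -4/(-2) = -4*(-½) = 2)
l(r) = I (l(r) = √(2 - 3) = √(-1) = I)
(l(-10) - 48*32) - s(-164, 21)/(-5098) = (I - 48*32) - (-164*21)/(-5098) = (I - 1536) - (-3444)*(-1)/5098 = (-1536 + I) - 1*1722/2549 = (-1536 + I) - 1722/2549 = -3916986/2549 + I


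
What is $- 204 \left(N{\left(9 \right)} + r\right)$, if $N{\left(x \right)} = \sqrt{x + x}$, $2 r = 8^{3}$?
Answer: $-52224 - 612 \sqrt{2} \approx -53090.0$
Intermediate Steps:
$r = 256$ ($r = \frac{8^{3}}{2} = \frac{1}{2} \cdot 512 = 256$)
$N{\left(x \right)} = \sqrt{2} \sqrt{x}$ ($N{\left(x \right)} = \sqrt{2 x} = \sqrt{2} \sqrt{x}$)
$- 204 \left(N{\left(9 \right)} + r\right) = - 204 \left(\sqrt{2} \sqrt{9} + 256\right) = - 204 \left(\sqrt{2} \cdot 3 + 256\right) = - 204 \left(3 \sqrt{2} + 256\right) = - 204 \left(256 + 3 \sqrt{2}\right) = -52224 - 612 \sqrt{2}$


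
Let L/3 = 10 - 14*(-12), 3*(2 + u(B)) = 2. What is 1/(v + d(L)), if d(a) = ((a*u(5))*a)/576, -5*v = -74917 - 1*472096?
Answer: 60/6524551 ≈ 9.1960e-6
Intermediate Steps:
u(B) = -4/3 (u(B) = -2 + (⅓)*2 = -2 + ⅔ = -4/3)
v = 547013/5 (v = -(-74917 - 1*472096)/5 = -(-74917 - 472096)/5 = -⅕*(-547013) = 547013/5 ≈ 1.0940e+5)
L = 534 (L = 3*(10 - 14*(-12)) = 3*(10 + 168) = 3*178 = 534)
d(a) = -a²/432 (d(a) = ((a*(-4/3))*a)/576 = ((-4*a/3)*a)*(1/576) = -4*a²/3*(1/576) = -a²/432)
1/(v + d(L)) = 1/(547013/5 - 1/432*534²) = 1/(547013/5 - 1/432*285156) = 1/(547013/5 - 7921/12) = 1/(6524551/60) = 60/6524551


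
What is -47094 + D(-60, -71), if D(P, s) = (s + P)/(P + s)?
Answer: -47093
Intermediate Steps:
D(P, s) = 1 (D(P, s) = (P + s)/(P + s) = 1)
-47094 + D(-60, -71) = -47094 + 1 = -47093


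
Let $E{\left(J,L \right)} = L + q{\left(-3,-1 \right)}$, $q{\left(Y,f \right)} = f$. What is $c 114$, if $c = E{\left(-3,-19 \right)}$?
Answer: $-2280$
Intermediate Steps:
$E{\left(J,L \right)} = -1 + L$ ($E{\left(J,L \right)} = L - 1 = -1 + L$)
$c = -20$ ($c = -1 - 19 = -20$)
$c 114 = \left(-20\right) 114 = -2280$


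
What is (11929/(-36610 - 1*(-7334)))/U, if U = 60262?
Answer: -11929/1764230312 ≈ -6.7616e-6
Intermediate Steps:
(11929/(-36610 - 1*(-7334)))/U = (11929/(-36610 - 1*(-7334)))/60262 = (11929/(-36610 + 7334))*(1/60262) = (11929/(-29276))*(1/60262) = (11929*(-1/29276))*(1/60262) = -11929/29276*1/60262 = -11929/1764230312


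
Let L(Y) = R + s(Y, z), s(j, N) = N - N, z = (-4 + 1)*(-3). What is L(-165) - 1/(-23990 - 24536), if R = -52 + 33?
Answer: -921993/48526 ≈ -19.000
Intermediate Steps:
R = -19
z = 9 (z = -3*(-3) = 9)
s(j, N) = 0
L(Y) = -19 (L(Y) = -19 + 0 = -19)
L(-165) - 1/(-23990 - 24536) = -19 - 1/(-23990 - 24536) = -19 - 1/(-48526) = -19 - 1*(-1/48526) = -19 + 1/48526 = -921993/48526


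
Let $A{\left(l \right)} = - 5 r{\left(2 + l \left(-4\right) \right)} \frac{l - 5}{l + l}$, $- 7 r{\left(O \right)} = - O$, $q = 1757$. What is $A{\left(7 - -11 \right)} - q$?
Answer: $- \frac{31301}{18} \approx -1738.9$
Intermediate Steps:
$r{\left(O \right)} = \frac{O}{7}$ ($r{\left(O \right)} = - \frac{\left(-1\right) O}{7} = \frac{O}{7}$)
$A{\left(l \right)} = \frac{\left(-5 + l\right) \left(- \frac{10}{7} + \frac{20 l}{7}\right)}{2 l}$ ($A{\left(l \right)} = - 5 \frac{2 + l \left(-4\right)}{7} \frac{l - 5}{l + l} = - 5 \frac{2 - 4 l}{7} \frac{-5 + l}{2 l} = - 5 \left(\frac{2}{7} - \frac{4 l}{7}\right) \left(-5 + l\right) \frac{1}{2 l} = \left(- \frac{10}{7} + \frac{20 l}{7}\right) \frac{-5 + l}{2 l} = \frac{\left(-5 + l\right) \left(- \frac{10}{7} + \frac{20 l}{7}\right)}{2 l}$)
$A{\left(7 - -11 \right)} - q = \frac{5 \left(-1 + 2 \left(7 - -11\right)\right) \left(-5 + \left(7 - -11\right)\right)}{7 \left(7 - -11\right)} - 1757 = \frac{5 \left(-1 + 2 \left(7 + 11\right)\right) \left(-5 + \left(7 + 11\right)\right)}{7 \left(7 + 11\right)} - 1757 = \frac{5 \left(-1 + 2 \cdot 18\right) \left(-5 + 18\right)}{7 \cdot 18} - 1757 = \frac{5}{7} \cdot \frac{1}{18} \left(-1 + 36\right) 13 - 1757 = \frac{5}{7} \cdot \frac{1}{18} \cdot 35 \cdot 13 - 1757 = \frac{325}{18} - 1757 = - \frac{31301}{18}$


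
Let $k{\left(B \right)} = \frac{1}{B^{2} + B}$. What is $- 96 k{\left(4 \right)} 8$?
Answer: $- \frac{192}{5} \approx -38.4$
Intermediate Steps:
$k{\left(B \right)} = \frac{1}{B + B^{2}}$
$- 96 k{\left(4 \right)} 8 = - 96 \frac{1}{4 \left(1 + 4\right)} 8 = - 96 \frac{1}{4 \cdot 5} \cdot 8 = - 96 \cdot \frac{1}{4} \cdot \frac{1}{5} \cdot 8 = \left(-96\right) \frac{1}{20} \cdot 8 = \left(- \frac{24}{5}\right) 8 = - \frac{192}{5}$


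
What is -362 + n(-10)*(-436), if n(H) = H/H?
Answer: -798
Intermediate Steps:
n(H) = 1
-362 + n(-10)*(-436) = -362 + 1*(-436) = -362 - 436 = -798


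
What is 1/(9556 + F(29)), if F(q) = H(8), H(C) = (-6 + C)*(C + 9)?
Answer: 1/9590 ≈ 0.00010428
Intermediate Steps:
H(C) = (-6 + C)*(9 + C)
F(q) = 34 (F(q) = -54 + 8**2 + 3*8 = -54 + 64 + 24 = 34)
1/(9556 + F(29)) = 1/(9556 + 34) = 1/9590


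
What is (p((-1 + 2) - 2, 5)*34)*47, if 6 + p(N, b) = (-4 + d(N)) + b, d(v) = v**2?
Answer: -6392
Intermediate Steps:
p(N, b) = -10 + b + N**2 (p(N, b) = -6 + ((-4 + N**2) + b) = -6 + (-4 + b + N**2) = -10 + b + N**2)
(p((-1 + 2) - 2, 5)*34)*47 = ((-10 + 5 + ((-1 + 2) - 2)**2)*34)*47 = ((-10 + 5 + (1 - 2)**2)*34)*47 = ((-10 + 5 + (-1)**2)*34)*47 = ((-10 + 5 + 1)*34)*47 = -4*34*47 = -136*47 = -6392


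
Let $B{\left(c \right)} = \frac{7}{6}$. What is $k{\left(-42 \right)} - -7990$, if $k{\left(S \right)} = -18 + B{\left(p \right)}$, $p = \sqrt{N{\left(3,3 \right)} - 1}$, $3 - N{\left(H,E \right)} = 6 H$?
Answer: $\frac{47839}{6} \approx 7973.2$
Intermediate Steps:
$N{\left(H,E \right)} = 3 - 6 H$
$p = 4 i$ ($p = \sqrt{\left(3 - 18\right) - 1} = \sqrt{-15 - 1} = \sqrt{-16} = 4 i \approx 4.0 i$)
$B{\left(c \right)} = \frac{7}{6}$ ($B{\left(c \right)} = 7 \cdot \frac{1}{6} = \frac{7}{6}$)
$k{\left(S \right)} = - \frac{101}{6}$ ($k{\left(S \right)} = -18 + \frac{7}{6} = - \frac{101}{6}$)
$k{\left(-42 \right)} - -7990 = - \frac{101}{6} - -7990 = - \frac{101}{6} + 7990 = \frac{47839}{6}$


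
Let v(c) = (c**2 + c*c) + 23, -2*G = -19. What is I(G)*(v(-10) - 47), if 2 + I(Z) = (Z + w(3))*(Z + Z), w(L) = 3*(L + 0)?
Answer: 61512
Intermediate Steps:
G = 19/2 (G = -1/2*(-19) = 19/2 ≈ 9.5000)
w(L) = 3*L
v(c) = 23 + 2*c**2 (v(c) = (c**2 + c**2) + 23 = 2*c**2 + 23 = 23 + 2*c**2)
I(Z) = -2 + 2*Z*(9 + Z) (I(Z) = -2 + (Z + 3*3)*(Z + Z) = -2 + (Z + 9)*(2*Z) = -2 + (9 + Z)*(2*Z) = -2 + 2*Z*(9 + Z))
I(G)*(v(-10) - 47) = (-2 + 2*(19/2)**2 + 18*(19/2))*((23 + 2*(-10)**2) - 47) = (-2 + 2*(361/4) + 171)*((23 + 2*100) - 47) = (-2 + 361/2 + 171)*((23 + 200) - 47) = 699*(223 - 47)/2 = (699/2)*176 = 61512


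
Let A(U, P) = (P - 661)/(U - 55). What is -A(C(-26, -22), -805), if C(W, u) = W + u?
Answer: -1466/103 ≈ -14.233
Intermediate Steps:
A(U, P) = (-661 + P)/(-55 + U)
-A(C(-26, -22), -805) = -(-661 - 805)/(-55 + (-26 - 22)) = -(-1466)/(-55 - 48) = -(-1466)/(-103) = -(-1)*(-1466)/103 = -1*1466/103 = -1466/103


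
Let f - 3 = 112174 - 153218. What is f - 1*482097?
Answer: -523138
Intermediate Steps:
f = -41041 (f = 3 + (112174 - 153218) = 3 - 41044 = -41041)
f - 1*482097 = -41041 - 1*482097 = -41041 - 482097 = -523138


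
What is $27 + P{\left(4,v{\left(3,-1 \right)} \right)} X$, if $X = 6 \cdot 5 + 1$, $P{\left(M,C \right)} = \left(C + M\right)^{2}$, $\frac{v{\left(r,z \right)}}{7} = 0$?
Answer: $523$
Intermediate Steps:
$v{\left(r,z \right)} = 0$ ($v{\left(r,z \right)} = 7 \cdot 0 = 0$)
$X = 31$ ($X = 30 + 1 = 31$)
$27 + P{\left(4,v{\left(3,-1 \right)} \right)} X = 27 + \left(0 + 4\right)^{2} \cdot 31 = 27 + 4^{2} \cdot 31 = 27 + 16 \cdot 31 = 27 + 496 = 523$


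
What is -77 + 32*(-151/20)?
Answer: -1593/5 ≈ -318.60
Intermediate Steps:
-77 + 32*(-151/20) = -77 - 1208/5 = -1593/5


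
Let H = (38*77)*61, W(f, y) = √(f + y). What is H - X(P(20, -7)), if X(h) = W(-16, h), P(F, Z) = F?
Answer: 178484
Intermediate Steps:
X(h) = √(-16 + h)
H = 178486 (H = 2926*61 = 178486)
H - X(P(20, -7)) = 178486 - √(-16 + 20) = 178486 - √4 = 178486 - 1*2 = 178486 - 2 = 178484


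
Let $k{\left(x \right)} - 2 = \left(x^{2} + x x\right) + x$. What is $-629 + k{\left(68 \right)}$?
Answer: $8689$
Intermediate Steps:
$k{\left(x \right)} = 2 + x + 2 x^{2}$ ($k{\left(x \right)} = 2 + \left(\left(x^{2} + x x\right) + x\right) = 2 + \left(\left(x^{2} + x^{2}\right) + x\right) = 2 + \left(2 x^{2} + x\right) = 2 + \left(x + 2 x^{2}\right) = 2 + x + 2 x^{2}$)
$-629 + k{\left(68 \right)} = -629 + \left(2 + 68 + 2 \cdot 68^{2}\right) = -629 + \left(2 + 68 + 2 \cdot 4624\right) = -629 + \left(2 + 68 + 9248\right) = -629 + 9318 = 8689$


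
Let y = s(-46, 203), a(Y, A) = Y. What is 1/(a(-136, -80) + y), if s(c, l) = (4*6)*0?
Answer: -1/136 ≈ -0.0073529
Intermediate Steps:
s(c, l) = 0 (s(c, l) = 24*0 = 0)
y = 0
1/(a(-136, -80) + y) = 1/(-136 + 0) = 1/(-136) = -1/136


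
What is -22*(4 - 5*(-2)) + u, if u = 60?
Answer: -248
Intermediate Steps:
-22*(4 - 5*(-2)) + u = -22*(4 - 5*(-2)) + 60 = -22*(4 + 10) + 60 = -22*14 + 60 = -308 + 60 = -248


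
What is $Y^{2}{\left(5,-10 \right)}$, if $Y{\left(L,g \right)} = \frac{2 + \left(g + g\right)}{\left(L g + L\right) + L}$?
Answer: $\frac{81}{400} \approx 0.2025$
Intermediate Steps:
$Y{\left(L,g \right)} = \frac{2 + 2 g}{2 L + L g}$ ($Y{\left(L,g \right)} = \frac{2 + 2 g}{\left(L + L g\right) + L} = \frac{2 + 2 g}{2 L + L g}$)
$Y^{2}{\left(5,-10 \right)} = \left(\frac{2 \left(1 - 10\right)}{5 \left(2 - 10\right)}\right)^{2} = \left(2 \cdot \frac{1}{5} \frac{1}{-8} \left(-9\right)\right)^{2} = \left(2 \cdot \frac{1}{5} \left(- \frac{1}{8}\right) \left(-9\right)\right)^{2} = \left(\frac{9}{20}\right)^{2} = \frac{81}{400}$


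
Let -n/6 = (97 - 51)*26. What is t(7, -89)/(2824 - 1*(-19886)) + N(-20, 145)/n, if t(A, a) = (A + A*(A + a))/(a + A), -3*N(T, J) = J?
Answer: 23519023/3340822680 ≈ 0.0070399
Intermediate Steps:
N(T, J) = -J/3
t(A, a) = (A + A*(A + a))/(A + a)
n = -7176 (n = -6*(97 - 51)*26 = -276*26 = -6*1196 = -7176)
t(7, -89)/(2824 - 1*(-19886)) + N(-20, 145)/n = (7*(1 + 7 - 89)/(7 - 89))/(2824 - 1*(-19886)) - ⅓*145/(-7176) = (7*(-81)/(-82))/(2824 + 19886) - 145/3*(-1/7176) = (7*(-1/82)*(-81))/22710 + 145/21528 = (567/82)*(1/22710) + 145/21528 = 189/620740 + 145/21528 = 23519023/3340822680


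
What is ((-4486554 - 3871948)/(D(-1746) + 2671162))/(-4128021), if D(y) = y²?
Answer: 4179251/11805475448619 ≈ 3.5401e-7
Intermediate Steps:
((-4486554 - 3871948)/(D(-1746) + 2671162))/(-4128021) = ((-4486554 - 3871948)/((-1746)² + 2671162))/(-4128021) = -8358502/(3048516 + 2671162)*(-1/4128021) = -8358502/5719678*(-1/4128021) = -8358502*1/5719678*(-1/4128021) = -4179251/2859839*(-1/4128021) = 4179251/11805475448619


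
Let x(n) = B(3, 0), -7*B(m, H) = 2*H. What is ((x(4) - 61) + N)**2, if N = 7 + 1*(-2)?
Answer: 3136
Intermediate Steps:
B(m, H) = -2*H/7
x(n) = 0 (x(n) = -2/7*0 = 0)
N = 5 (N = 7 - 2 = 5)
((x(4) - 61) + N)**2 = ((0 - 61) + 5)**2 = (-61 + 5)**2 = (-56)**2 = 3136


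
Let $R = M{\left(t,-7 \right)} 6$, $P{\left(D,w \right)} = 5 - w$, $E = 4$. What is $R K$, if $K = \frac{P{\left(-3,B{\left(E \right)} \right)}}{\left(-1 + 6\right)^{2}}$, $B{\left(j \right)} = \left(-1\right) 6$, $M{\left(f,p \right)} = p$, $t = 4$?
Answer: $- \frac{462}{25} \approx -18.48$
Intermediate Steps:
$B{\left(j \right)} = -6$
$R = -42$ ($R = \left(-7\right) 6 = -42$)
$K = \frac{11}{25}$ ($K = \frac{5 - -6}{\left(-1 + 6\right)^{2}} = \frac{5 + 6}{5^{2}} = \frac{11}{25} \approx 0.44$)
$R K = \left(-42\right) \frac{11}{25} = - \frac{462}{25}$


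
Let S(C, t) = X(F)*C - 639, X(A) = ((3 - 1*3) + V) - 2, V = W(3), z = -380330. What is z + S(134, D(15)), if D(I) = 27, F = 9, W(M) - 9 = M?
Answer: -379629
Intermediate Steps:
W(M) = 9 + M
V = 12 (V = 9 + 3 = 12)
X(A) = 10 (X(A) = ((3 - 1*3) + 12) - 2 = ((3 - 3) + 12) - 2 = (0 + 12) - 2 = 12 - 2 = 10)
S(C, t) = -639 + 10*C (S(C, t) = 10*C - 639 = -639 + 10*C)
z + S(134, D(15)) = -380330 + (-639 + 10*134) = -380330 + (-639 + 1340) = -380330 + 701 = -379629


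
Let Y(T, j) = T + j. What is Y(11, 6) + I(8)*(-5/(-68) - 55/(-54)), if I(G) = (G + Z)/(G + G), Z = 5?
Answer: 525457/29376 ≈ 17.887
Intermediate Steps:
I(G) = (5 + G)/(2*G) (I(G) = (G + 5)/(G + G) = (5 + G)/((2*G)) = (5 + G)*(1/(2*G)) = (5 + G)/(2*G))
Y(11, 6) + I(8)*(-5/(-68) - 55/(-54)) = (11 + 6) + ((1/2)*(5 + 8)/8)*(-5/(-68) - 55/(-54)) = 17 + ((1/2)*(1/8)*13)*(-5*(-1/68) - 55*(-1/54)) = 17 + 13*(5/68 + 55/54)/16 = 17 + (13/16)*(2005/1836) = 17 + 26065/29376 = 525457/29376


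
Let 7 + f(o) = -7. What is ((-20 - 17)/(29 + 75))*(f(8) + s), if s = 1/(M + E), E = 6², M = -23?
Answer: 6697/1352 ≈ 4.9534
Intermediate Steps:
E = 36
f(o) = -14 (f(o) = -7 - 7 = -14)
s = 1/13 (s = 1/(-23 + 36) = 1/13 ≈ 0.076923)
((-20 - 17)/(29 + 75))*(f(8) + s) = ((-20 - 17)/(29 + 75))*(-14 + 1/13) = -37/104*(-181/13) = 6697/1352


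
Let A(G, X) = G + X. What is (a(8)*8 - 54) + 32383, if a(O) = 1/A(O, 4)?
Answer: 96989/3 ≈ 32330.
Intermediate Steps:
a(O) = 1/(4 + O) (a(O) = 1/(O + 4) = 1/(4 + O))
(a(8)*8 - 54) + 32383 = (8/(4 + 8) - 54) + 32383 = (8/12 - 54) + 32383 = ((1/12)*8 - 54) + 32383 = (⅔ - 54) + 32383 = -160/3 + 32383 = 96989/3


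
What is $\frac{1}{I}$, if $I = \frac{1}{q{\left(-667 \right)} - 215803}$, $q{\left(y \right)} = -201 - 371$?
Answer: $-216375$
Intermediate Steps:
$q{\left(y \right)} = -572$ ($q{\left(y \right)} = -201 - 371 = -572$)
$I = - \frac{1}{216375}$ ($I = \frac{1}{-572 - 215803} = \frac{1}{-216375} = - \frac{1}{216375} \approx -4.6216 \cdot 10^{-6}$)
$\frac{1}{I} = \frac{1}{- \frac{1}{216375}} = -216375$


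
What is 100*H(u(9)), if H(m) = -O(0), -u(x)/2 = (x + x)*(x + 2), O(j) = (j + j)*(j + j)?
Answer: 0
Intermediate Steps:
O(j) = 4*j**2 (O(j) = (2*j)*(2*j) = 4*j**2)
u(x) = -4*x*(2 + x) (u(x) = -2*(x + x)*(x + 2) = -2*2*x*(2 + x) = -4*x*(2 + x))
H(m) = 0 (H(m) = -4*0**2 = -4*0 = -1*0 = 0)
100*H(u(9)) = 100*0 = 0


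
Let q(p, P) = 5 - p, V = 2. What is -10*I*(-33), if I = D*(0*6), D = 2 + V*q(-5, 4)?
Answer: 0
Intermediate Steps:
D = 22 (D = 2 + 2*(5 - 1*(-5)) = 2 + 2*(5 + 5) = 2 + 2*10 = 2 + 20 = 22)
I = 0 (I = 22*(0*6) = 22*0 = 0)
-10*I*(-33) = -10*0*(-33) = 0*(-33) = 0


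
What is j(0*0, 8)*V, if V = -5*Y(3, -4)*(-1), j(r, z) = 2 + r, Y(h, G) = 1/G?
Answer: -5/2 ≈ -2.5000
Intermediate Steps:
Y(h, G) = 1/G
V = -5/4 (V = -5/(-4)*(-1) = -5*(-1/4)*(-1) = (5/4)*(-1) = -5/4 ≈ -1.2500)
j(0*0, 8)*V = (2 + 0*0)*(-5/4) = (2 + 0)*(-5/4) = 2*(-5/4) = -5/2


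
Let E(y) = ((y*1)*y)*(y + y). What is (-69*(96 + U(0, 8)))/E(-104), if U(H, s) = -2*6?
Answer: 1449/562432 ≈ 0.0025763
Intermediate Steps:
U(H, s) = -12
E(y) = 2*y³ (E(y) = (y*y)*(2*y) = y²*(2*y) = 2*y³)
(-69*(96 + U(0, 8)))/E(-104) = (-69*(96 - 12))/((2*(-104)³)) = (-69*84)/((2*(-1124864))) = -5796/(-2249728) = -5796*(-1/2249728) = 1449/562432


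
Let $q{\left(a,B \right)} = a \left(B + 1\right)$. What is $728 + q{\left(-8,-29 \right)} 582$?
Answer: $131096$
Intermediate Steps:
$q{\left(a,B \right)} = a \left(1 + B\right)$
$728 + q{\left(-8,-29 \right)} 582 = 728 + - 8 \left(1 - 29\right) 582 = 728 + \left(-8\right) \left(-28\right) 582 = 728 + 224 \cdot 582 = 728 + 130368 = 131096$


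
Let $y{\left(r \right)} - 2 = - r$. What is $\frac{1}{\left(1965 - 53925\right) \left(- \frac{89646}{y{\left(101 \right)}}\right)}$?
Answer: $- \frac{11}{517556240} \approx -2.1254 \cdot 10^{-8}$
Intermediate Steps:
$y{\left(r \right)} = 2 - r$
$\frac{1}{\left(1965 - 53925\right) \left(- \frac{89646}{y{\left(101 \right)}}\right)} = \frac{1}{\left(1965 - 53925\right) \left(- \frac{89646}{2 - 101}\right)} = \frac{1}{\left(-51960\right) \left(- \frac{89646}{2 - 101}\right)} = - \frac{1}{51960 \left(- \frac{89646}{-99}\right)} = - \frac{1}{51960 \left(\left(-89646\right) \left(- \frac{1}{99}\right)\right)} = - \frac{1}{51960 \cdot \frac{29882}{33}} = \left(- \frac{1}{51960}\right) \frac{33}{29882} = - \frac{11}{517556240}$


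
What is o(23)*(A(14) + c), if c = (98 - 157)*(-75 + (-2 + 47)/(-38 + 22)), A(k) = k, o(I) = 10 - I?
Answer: -957827/16 ≈ -59864.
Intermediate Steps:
c = 73455/16 (c = -59*(-75 + 45/(-16)) = -59*(-75 + 45*(-1/16)) = -59*(-75 - 45/16) = -59*(-1245/16) = 73455/16 ≈ 4590.9)
o(23)*(A(14) + c) = (10 - 1*23)*(14 + 73455/16) = (10 - 23)*(73679/16) = -13*73679/16 = -957827/16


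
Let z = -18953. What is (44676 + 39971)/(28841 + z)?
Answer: 84647/9888 ≈ 8.5606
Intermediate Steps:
(44676 + 39971)/(28841 + z) = (44676 + 39971)/(28841 - 18953) = 84647/9888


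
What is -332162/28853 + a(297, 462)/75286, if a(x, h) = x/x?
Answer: -25007119479/2172226958 ≈ -11.512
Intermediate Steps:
a(x, h) = 1
-332162/28853 + a(297, 462)/75286 = -332162/28853 + 1/75286 = -25007119479/2172226958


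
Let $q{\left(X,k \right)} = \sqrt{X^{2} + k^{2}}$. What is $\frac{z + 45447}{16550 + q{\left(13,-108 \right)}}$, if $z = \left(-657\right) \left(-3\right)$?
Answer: $\frac{261589300}{91296889} - \frac{15806 \sqrt{11833}}{91296889} \approx 2.8464$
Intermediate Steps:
$z = 1971$
$\frac{z + 45447}{16550 + q{\left(13,-108 \right)}} = \frac{1971 + 45447}{16550 + \sqrt{13^{2} + \left(-108\right)^{2}}} = \frac{47418}{16550 + \sqrt{169 + 11664}} = \frac{47418}{16550 + \sqrt{11833}}$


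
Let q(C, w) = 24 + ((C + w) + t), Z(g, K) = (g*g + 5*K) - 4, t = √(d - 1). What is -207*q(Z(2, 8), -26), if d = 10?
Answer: -8487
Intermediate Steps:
t = 3 (t = √(10 - 1) = √9 = 3)
Z(g, K) = -4 + g² + 5*K (Z(g, K) = (g² + 5*K) - 4 = -4 + g² + 5*K)
q(C, w) = 27 + C + w (q(C, w) = 24 + ((C + w) + 3) = 24 + (3 + C + w) = 27 + C + w)
-207*q(Z(2, 8), -26) = -207*(27 + (-4 + 2² + 5*8) - 26) = -207*(27 + (-4 + 4 + 40) - 26) = -207*(27 + 40 - 26) = -207*41 = -8487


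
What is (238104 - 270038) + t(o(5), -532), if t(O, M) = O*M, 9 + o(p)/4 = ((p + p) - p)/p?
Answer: -14910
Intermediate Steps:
o(p) = -32 (o(p) = -36 + 4*(((p + p) - p)/p) = -36 + 4*((2*p - p)/p) = -36 + 4*(p/p) = -36 + 4*1 = -36 + 4 = -32)
t(O, M) = M*O
(238104 - 270038) + t(o(5), -532) = (238104 - 270038) - 532*(-32) = -31934 + 17024 = -14910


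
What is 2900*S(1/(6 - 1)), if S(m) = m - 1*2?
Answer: -5220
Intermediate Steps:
S(m) = -2 + m (S(m) = m - 2 = -2 + m)
2900*S(1/(6 - 1)) = 2900*(-2 + 1/(6 - 1)) = 2900*(-2 + 1/5) = 2900*(-2 + ⅕) = 2900*(-9/5) = -5220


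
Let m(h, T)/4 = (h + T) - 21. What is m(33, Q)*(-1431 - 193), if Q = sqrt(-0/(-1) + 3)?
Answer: -77952 - 6496*sqrt(3) ≈ -89203.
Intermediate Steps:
Q = sqrt(3) (Q = sqrt(-0*(-1) + 3) = sqrt(-1*0 + 3) = sqrt(0 + 3) = sqrt(3) ≈ 1.7320)
m(h, T) = -84 + 4*T + 4*h (m(h, T) = 4*((h + T) - 21) = 4*((T + h) - 21) = 4*(-21 + T + h) = -84 + 4*T + 4*h)
m(33, Q)*(-1431 - 193) = (-84 + 4*sqrt(3) + 4*33)*(-1431 - 193) = (-84 + 4*sqrt(3) + 132)*(-1624) = (48 + 4*sqrt(3))*(-1624) = -77952 - 6496*sqrt(3)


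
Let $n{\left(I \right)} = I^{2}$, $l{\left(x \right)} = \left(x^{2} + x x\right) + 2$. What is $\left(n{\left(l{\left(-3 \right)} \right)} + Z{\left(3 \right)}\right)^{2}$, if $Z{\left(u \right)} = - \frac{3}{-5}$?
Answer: $\frac{4012009}{25} \approx 1.6048 \cdot 10^{5}$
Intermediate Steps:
$Z{\left(u \right)} = \frac{3}{5}$ ($Z{\left(u \right)} = \left(-3\right) \left(- \frac{1}{5}\right) = \frac{3}{5}$)
$l{\left(x \right)} = 2 + 2 x^{2}$ ($l{\left(x \right)} = \left(x^{2} + x^{2}\right) + 2 = 2 x^{2} + 2 = 2 + 2 x^{2}$)
$\left(n{\left(l{\left(-3 \right)} \right)} + Z{\left(3 \right)}\right)^{2} = \left(\left(2 + 2 \left(-3\right)^{2}\right)^{2} + \frac{3}{5}\right)^{2} = \left(\left(2 + 2 \cdot 9\right)^{2} + \frac{3}{5}\right)^{2} = \left(\left(2 + 18\right)^{2} + \frac{3}{5}\right)^{2} = \left(20^{2} + \frac{3}{5}\right)^{2} = \left(400 + \frac{3}{5}\right)^{2} = \left(\frac{2003}{5}\right)^{2} = \frac{4012009}{25}$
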